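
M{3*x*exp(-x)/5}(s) 3*gamma(s+1)/5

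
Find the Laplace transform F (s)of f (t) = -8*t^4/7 -192/ (7*s^5)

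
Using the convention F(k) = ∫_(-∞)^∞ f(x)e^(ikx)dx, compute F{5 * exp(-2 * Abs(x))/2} 10/(k^2 + 4)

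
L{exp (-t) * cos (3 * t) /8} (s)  (s + 1) / (8 * ( (s + 1) ^2 + 9) ) 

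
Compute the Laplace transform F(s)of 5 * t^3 30/s^4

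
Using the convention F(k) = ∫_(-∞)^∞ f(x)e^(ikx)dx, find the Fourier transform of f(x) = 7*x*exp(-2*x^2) 7*sqrt(2)*I*sqrt(pi)*k*exp(-k^2/8)/8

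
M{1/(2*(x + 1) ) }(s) pi*csc(pi*s) /2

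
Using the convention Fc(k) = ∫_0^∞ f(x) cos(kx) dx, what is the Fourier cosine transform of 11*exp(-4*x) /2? 22/(k^2 + 16) 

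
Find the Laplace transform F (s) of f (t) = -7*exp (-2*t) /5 -7/ (5*s + 10) 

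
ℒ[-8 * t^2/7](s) -16/(7 * s^3)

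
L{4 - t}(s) 4/s - 1/s^2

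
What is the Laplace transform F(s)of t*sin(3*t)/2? 3*s/(s^2 + 9)^2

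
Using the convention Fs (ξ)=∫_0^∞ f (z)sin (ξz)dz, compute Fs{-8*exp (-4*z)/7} -8*ξ/ (7*ξ^2 + 112)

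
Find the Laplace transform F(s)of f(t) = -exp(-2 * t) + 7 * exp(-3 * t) 7/(s + 3) - 1/(s + 2)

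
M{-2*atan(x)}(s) pi*sec(pi*s/2)/s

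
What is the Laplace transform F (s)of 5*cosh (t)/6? 5*s/ (6*(s^2 - 1))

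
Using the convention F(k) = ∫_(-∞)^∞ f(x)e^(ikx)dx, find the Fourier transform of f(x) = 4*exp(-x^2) 4*sqrt(pi)*exp(-k^2/4)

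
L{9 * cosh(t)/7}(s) 9 * s/(7 * (s^2 - 1))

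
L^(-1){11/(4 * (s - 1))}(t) 11 * exp(t)/4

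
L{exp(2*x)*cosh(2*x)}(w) (w - 2)/(w*(w - 4))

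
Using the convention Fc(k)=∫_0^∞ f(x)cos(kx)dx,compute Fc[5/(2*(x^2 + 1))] 5*pi*exp(-k)/4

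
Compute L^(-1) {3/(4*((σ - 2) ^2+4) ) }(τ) 3*exp(2*τ)*sin(2*τ) /8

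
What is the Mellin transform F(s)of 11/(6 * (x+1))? 11 * pi * csc(pi * s)/6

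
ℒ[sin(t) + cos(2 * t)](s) s/(s^2 + 4) + 1/(s^2 + 1)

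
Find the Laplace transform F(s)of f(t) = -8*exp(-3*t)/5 -8/(5*s + 15)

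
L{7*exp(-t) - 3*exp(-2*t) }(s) 7/(s + 1) - 3/(s + 2) 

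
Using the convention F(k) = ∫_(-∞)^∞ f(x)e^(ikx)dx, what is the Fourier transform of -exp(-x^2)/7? -sqrt(pi) * exp(-k^2/4)/7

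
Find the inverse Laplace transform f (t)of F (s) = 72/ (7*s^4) 12*t^3/7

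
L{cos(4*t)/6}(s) s/(6*(s^2+16))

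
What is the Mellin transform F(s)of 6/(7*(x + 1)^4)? gamma(s)*gamma(4 - s)/7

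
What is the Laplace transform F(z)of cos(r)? z/(z^2 + 1)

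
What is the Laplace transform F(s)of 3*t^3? 18/s^4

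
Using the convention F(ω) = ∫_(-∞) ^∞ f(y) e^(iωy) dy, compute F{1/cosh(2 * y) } pi/(2 * cosh(pi * ω/4) ) 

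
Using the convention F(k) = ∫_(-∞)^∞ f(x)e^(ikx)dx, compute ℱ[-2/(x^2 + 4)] -pi*exp(-2*Abs(k))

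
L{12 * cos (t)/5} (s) 12 * s/ (5 * (s^2 + 1))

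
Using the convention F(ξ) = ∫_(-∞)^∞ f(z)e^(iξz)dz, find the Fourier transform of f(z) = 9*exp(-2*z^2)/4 9*sqrt(2)*sqrt(pi)*exp(-ξ^2/8)/8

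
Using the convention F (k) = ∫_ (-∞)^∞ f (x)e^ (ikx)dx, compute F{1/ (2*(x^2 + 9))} pi*exp (-3*Abs (k))/6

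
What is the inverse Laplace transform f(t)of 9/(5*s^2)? 9*t/5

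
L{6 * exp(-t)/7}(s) 6/(7 * (s + 1))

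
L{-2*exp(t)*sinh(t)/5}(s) -2/(5*s*(s - 2))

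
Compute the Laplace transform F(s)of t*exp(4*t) (s - 4)^(-2)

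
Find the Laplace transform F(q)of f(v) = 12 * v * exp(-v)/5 12/(5 * (q + 1)^2)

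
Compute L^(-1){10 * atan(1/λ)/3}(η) 10 * sin(η)/(3 * η)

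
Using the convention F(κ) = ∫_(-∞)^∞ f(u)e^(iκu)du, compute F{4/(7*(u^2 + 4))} 2*pi*exp(-2*Abs(κ))/7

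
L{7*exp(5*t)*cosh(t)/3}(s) 7*(s - 5)/(3*((s - 5)^2 - 1))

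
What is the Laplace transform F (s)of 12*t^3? 72/s^4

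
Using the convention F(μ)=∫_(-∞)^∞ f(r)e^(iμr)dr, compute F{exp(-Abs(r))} 2/(μ^2 + 1)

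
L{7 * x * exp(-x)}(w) 7/(w + 1)^2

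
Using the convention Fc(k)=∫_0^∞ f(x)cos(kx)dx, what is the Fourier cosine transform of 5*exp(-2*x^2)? 5*sqrt(2)*sqrt(pi)*exp(-k^2/8)/4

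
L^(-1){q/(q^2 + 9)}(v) cos(3*v)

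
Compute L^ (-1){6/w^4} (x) x^3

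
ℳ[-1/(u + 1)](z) -pi * csc(pi * z)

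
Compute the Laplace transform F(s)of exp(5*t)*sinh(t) 1/((s - 5)^2 - 1)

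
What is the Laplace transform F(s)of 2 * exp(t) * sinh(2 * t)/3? 4/(3 * ((s - 1)^2 - 4))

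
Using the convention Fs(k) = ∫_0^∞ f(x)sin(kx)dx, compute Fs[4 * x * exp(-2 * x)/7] 16 * k/(7 * (k^2 + 4)^2)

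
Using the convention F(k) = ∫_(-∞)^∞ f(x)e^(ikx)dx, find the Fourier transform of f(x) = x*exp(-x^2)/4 I*sqrt(pi)*k*exp(-k^2/4)/8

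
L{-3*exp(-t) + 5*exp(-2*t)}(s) 5/(s + 2) - 3/(s + 1)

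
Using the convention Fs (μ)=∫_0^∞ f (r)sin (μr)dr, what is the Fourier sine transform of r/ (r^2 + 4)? pi*exp (-2*μ)/2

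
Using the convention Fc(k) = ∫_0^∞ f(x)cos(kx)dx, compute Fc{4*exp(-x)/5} 4/(5*(k^2 + 1))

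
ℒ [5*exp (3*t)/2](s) 5/ (2*(s - 3))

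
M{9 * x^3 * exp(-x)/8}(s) 9 * gamma(s + 3)/8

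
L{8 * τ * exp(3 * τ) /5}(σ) 8/(5 * (σ - 3) ^2) 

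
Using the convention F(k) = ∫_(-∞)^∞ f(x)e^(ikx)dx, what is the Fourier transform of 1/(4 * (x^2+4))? pi * exp(-2 * Abs(k))/8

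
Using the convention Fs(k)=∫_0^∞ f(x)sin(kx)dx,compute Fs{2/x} pi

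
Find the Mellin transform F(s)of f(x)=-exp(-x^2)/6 -gamma(s/2)/12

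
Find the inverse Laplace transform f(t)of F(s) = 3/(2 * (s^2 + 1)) 3 * sin(t)/2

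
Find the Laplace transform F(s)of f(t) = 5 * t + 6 6/s + 5/s^2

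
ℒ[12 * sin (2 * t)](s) 24/ (s^2 + 4)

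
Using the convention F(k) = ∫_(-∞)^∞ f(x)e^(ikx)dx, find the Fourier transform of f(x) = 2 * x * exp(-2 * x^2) sqrt(2) * I * sqrt(pi) * k * exp(-k^2/8)/4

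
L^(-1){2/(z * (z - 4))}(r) exp(2 * r) * sinh(2 * r)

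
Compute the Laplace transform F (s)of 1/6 1/ (6*s)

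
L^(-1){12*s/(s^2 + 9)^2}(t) 2*t*sin(3*t)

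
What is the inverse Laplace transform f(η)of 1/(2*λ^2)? η/2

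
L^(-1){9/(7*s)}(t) 9/7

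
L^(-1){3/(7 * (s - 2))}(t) 3 * exp(2 * t)/7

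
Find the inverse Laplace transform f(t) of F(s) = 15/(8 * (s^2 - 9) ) 5 * sinh(3 * t) /8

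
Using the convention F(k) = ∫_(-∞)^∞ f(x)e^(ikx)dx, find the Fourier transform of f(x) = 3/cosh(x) 3*pi/cosh(pi*k/2)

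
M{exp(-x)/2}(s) gamma(s)/2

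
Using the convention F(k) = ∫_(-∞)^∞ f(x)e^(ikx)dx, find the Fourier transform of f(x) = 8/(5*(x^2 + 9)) 8*pi*exp(-3*Abs(k))/15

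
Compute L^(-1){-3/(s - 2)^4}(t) -t^3 * exp(2 * t)/2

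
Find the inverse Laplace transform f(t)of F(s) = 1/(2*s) 1/2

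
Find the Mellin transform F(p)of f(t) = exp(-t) gamma(p)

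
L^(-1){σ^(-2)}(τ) τ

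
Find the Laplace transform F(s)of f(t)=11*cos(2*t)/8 11*s/(8*(s^2 + 4))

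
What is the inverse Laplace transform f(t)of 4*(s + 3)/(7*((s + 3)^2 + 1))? 4*exp(-3*t)*cos(t)/7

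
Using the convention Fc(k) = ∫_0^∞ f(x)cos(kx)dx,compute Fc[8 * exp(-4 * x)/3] 32/(3 * (k^2 + 16))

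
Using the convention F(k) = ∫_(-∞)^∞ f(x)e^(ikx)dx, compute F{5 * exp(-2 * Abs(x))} 20/(k^2 + 4)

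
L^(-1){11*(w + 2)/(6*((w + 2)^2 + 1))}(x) 11*exp(-2*x)*cos(x)/6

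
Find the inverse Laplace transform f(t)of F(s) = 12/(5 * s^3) 6 * t^2/5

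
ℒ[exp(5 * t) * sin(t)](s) 1/((s - 5)^2+1)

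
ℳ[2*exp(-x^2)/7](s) gamma(s/2)/7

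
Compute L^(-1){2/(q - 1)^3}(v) v^2*exp(v)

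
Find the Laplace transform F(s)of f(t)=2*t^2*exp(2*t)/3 4/(3*(s - 2)^3)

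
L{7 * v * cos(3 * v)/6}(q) 7 * (q^2 - 9)/(6 * (q^2 + 9)^2)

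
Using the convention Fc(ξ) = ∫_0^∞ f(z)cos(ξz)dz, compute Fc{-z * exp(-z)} (ξ^2-1)/(ξ^2 + 1)^2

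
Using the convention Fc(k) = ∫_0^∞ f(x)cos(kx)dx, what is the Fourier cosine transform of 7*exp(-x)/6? 7/(6*(k^2 + 1))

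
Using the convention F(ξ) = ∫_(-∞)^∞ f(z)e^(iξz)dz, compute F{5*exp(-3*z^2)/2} 5*sqrt(3)*sqrt(pi)*exp(-ξ^2/12)/6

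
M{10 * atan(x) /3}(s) -5 * pi * sec(pi * s/2) /(3 * s) 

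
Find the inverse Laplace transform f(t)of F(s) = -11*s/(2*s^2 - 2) -11*cosh(t)/2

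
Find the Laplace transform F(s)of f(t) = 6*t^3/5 36/(5*s^4)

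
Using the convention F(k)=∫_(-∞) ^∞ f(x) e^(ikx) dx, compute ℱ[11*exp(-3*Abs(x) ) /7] 66/(7*(k^2+9) ) 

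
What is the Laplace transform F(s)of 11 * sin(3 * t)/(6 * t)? 11 * atan(3/s)/6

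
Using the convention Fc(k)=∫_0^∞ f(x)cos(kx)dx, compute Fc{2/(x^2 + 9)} pi*exp(-3*k)/3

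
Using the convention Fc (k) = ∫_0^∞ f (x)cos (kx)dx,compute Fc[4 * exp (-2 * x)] 8/ (k^2+4)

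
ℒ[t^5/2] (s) 60/s^6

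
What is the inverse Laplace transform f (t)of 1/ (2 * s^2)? t/2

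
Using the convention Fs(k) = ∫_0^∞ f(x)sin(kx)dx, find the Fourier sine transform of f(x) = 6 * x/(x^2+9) 3 * pi * exp(-3 * k)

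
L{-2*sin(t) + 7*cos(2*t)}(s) 7*s/(s^2 + 4) - 2/(s^2 + 1)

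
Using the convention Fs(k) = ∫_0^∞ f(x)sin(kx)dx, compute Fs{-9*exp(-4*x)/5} -9*k/(5*k^2 + 80)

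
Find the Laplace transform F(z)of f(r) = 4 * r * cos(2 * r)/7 4 * (z^2 - 4)/(7 * (z^2 + 4)^2)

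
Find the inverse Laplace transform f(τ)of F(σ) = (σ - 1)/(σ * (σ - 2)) exp(τ) * cosh(τ)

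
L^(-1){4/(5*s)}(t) 4/5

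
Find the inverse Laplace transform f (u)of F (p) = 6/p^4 u^3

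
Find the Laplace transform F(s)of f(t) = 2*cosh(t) 2*s/(s^2 - 1)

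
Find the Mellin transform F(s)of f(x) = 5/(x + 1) 5*pi*csc(pi*s)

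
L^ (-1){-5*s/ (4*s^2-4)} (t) -5*cosh (t)/4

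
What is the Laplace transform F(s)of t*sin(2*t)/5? 4*s/(5*(s^2+4)^2)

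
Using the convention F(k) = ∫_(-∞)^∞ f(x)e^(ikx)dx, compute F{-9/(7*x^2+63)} -3*pi*exp(-3*Abs(k))/7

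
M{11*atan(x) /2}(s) -11*pi*sec(pi*s/2) /(4*s) 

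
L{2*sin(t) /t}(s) 2*atan(1/s) 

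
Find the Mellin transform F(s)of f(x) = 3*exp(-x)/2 3*gamma(s)/2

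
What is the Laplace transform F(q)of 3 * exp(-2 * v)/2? 3/(2 * (q + 2))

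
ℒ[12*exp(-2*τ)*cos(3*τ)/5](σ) 12*(σ + 2)/(5*((σ + 2)^2 + 9))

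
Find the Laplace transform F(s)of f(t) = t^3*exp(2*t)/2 3/(s - 2)^4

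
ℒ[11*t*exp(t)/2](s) 11/(2*(s - 1)^2)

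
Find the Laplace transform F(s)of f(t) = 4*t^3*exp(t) 24/(s - 1)^4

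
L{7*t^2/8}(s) 7/(4*s^3)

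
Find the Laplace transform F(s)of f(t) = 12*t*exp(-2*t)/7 12/(7*(s + 2)^2)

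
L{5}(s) 5/s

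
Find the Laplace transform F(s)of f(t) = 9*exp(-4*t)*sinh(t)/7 9/(7*((s + 4)^2 - 1))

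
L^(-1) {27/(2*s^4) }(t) 9*t^3/4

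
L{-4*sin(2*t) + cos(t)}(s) s/(s^2 + 1) - 8/(s^2 + 4)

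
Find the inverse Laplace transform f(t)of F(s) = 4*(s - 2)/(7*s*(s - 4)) 4*exp(2*t)*cosh(2*t)/7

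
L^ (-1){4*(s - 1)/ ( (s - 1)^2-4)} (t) 4*exp (t)*cosh (2*t)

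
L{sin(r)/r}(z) atan(1/z)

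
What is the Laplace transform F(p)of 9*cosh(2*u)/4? 9*p/(4*(p^2-4))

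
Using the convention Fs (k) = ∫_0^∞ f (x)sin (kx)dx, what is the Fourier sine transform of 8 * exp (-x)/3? 8 * k/ (3 * (k^2 + 1))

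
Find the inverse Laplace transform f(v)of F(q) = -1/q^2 -v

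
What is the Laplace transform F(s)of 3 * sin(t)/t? 3 * atan(1/s)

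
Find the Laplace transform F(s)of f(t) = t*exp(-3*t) (s + 3)^(-2)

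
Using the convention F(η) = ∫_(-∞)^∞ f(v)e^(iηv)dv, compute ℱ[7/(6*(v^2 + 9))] 7*pi*exp(-3*Abs(η))/18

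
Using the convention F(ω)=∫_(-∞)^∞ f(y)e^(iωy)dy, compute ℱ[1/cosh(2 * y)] pi/(2 * cosh(pi * ω/4))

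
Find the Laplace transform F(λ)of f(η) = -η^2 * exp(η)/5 -2/(5 * (λ - 1)^3)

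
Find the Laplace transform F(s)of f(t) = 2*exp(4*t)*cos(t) 2*(s - 4)/((s - 4)^2 + 1)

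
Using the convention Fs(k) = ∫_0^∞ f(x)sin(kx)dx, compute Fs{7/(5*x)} 7*pi/10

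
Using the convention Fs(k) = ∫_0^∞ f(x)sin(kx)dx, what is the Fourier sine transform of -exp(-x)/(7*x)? -atan(k)/7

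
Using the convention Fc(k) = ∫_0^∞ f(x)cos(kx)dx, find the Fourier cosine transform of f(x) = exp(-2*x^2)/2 sqrt(2)*sqrt(pi)*exp(-k^2/8)/8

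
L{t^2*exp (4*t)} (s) 2/ (s - 4)^3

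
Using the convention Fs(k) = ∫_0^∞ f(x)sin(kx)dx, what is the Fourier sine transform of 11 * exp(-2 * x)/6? 11 * k/(6 * (k^2 + 4))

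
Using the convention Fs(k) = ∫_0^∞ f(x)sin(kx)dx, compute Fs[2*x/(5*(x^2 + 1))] pi*exp(-k)/5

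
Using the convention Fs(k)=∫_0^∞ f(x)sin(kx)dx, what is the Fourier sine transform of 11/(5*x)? 11*pi/10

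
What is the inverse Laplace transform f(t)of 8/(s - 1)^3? 4 * t^2 * exp(t)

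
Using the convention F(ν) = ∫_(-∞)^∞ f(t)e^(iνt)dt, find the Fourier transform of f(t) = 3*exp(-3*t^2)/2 sqrt(3)*sqrt(pi)*exp(-ν^2/12)/2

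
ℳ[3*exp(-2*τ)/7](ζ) 3*gamma(ζ)/(7*2^ζ)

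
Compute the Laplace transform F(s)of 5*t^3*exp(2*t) 30/(s - 2)^4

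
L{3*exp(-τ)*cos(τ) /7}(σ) 3*(σ + 1) /(7*((σ + 1) ^2 + 1) ) 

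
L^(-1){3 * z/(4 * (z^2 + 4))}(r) 3 * cos(2 * r)/4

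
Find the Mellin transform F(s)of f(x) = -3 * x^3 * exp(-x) -3 * gamma(s + 3)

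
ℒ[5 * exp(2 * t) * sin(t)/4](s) 5/(4 * ((s - 2)^2 + 1))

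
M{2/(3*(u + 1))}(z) 2*pi*csc(pi*z)/3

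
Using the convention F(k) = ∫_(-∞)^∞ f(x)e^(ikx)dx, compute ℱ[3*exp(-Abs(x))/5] 6/(5*(k^2 + 1))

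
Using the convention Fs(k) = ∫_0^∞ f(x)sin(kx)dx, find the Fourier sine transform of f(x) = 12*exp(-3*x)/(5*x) 12*atan(k/3)/5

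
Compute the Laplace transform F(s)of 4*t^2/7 8/(7*s^3)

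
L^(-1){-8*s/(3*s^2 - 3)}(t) -8*cosh(t)/3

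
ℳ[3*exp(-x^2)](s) 3*gamma(s/2)/2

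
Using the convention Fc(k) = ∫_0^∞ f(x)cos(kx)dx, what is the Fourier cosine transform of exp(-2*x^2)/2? sqrt(2)*sqrt(pi)*exp(-k^2/8)/8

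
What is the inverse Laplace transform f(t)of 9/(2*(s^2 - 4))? 9*sinh(2*t)/4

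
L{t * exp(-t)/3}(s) 1/(3 * (s+1)^2)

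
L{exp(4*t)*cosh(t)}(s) (s - 4)/((s - 4)^2 - 1)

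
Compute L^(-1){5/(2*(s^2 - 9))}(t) 5*sinh(3*t)/6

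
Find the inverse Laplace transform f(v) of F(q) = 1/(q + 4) exp(-4*v) 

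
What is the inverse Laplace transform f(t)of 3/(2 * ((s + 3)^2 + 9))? exp(-3 * t) * sin(3 * t)/2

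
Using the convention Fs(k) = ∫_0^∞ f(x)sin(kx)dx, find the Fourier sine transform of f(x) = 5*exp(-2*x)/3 5*k/(3*(k^2 + 4))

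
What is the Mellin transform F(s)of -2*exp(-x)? -2*gamma(s)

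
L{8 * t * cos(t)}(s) 8 * (s^2 - 1)/(s^2 + 1)^2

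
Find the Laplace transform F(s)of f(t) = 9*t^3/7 54/(7*s^4)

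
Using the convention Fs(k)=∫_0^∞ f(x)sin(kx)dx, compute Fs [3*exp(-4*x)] 3*k/(k^2 + 16)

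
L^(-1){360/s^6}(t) 3*t^5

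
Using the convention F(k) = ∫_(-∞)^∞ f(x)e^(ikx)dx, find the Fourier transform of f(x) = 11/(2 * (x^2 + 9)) 11 * pi * exp(-3 * Abs(k))/6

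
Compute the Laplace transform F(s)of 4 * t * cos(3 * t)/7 4 * (s^2-9)/(7 * (s^2 + 9)^2)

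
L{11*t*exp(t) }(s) 11/(s - 1) ^2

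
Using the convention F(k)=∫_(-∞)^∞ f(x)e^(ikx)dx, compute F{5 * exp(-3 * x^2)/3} 5 * sqrt(3) * sqrt(pi) * exp(-k^2/12)/9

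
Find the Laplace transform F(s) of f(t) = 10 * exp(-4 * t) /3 10/(3 * (s + 4) ) 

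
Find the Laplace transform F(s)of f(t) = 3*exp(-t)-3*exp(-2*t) 3/(s + 1)-3/(s + 2)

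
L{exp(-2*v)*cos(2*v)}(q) (q+2)/((q+2)^2+4)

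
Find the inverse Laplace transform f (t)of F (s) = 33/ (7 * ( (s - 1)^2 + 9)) 11 * exp (t) * sin (3 * t)/7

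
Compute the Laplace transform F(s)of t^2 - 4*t 2/s^3 - 4/s^2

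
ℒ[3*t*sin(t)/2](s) 3*s/(s^2+1)^2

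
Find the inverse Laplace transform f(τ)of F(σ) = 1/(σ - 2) exp(2 * τ)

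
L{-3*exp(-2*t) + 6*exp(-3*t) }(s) 6/(s + 3) - 3/(s + 2) 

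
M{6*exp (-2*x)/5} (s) 6*gamma (s)/ (5*2^s)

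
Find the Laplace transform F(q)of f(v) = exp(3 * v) 1/(q - 3)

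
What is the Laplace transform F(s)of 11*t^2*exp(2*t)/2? 11/(s - 2)^3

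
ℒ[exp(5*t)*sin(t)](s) 1/((s - 5)^2 + 1)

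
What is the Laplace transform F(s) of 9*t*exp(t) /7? 9/(7*(s - 1) ^2) 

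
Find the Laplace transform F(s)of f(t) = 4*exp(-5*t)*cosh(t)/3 4*(s + 5)/(3*((s + 5)^2 - 1))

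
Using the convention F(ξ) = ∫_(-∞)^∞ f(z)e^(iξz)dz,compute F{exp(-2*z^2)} sqrt(2)*sqrt(pi)*exp(-ξ^2/8)/2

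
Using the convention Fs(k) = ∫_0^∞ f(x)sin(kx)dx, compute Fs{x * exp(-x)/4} k/(2 * (k^2 + 1)^2)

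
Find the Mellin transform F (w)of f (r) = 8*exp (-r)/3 8*gamma (w)/3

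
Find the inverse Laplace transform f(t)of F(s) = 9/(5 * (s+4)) 9 * exp(-4 * t)/5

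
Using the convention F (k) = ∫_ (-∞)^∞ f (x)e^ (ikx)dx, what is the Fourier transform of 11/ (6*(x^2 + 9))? 11*pi*exp (-3*Abs (k))/18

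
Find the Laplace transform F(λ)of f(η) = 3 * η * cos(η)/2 3 * (λ^2 - 1)/(2 * (λ^2 + 1)^2)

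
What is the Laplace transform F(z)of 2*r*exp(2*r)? 2/(z - 2)^2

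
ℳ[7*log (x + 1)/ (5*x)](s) -7*pi*csc (pi*s)/ (5*s - 5)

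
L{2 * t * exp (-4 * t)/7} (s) 2/ (7 * (s + 4)^2)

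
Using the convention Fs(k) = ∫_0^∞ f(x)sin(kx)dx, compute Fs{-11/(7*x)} -11*pi/14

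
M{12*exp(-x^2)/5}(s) 6*gamma(s/2)/5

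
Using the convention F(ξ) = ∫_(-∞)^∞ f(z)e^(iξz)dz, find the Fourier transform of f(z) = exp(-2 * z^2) sqrt(2) * sqrt(pi) * exp(-ξ^2/8)/2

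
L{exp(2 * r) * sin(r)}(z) 1/((z - 2)^2+1)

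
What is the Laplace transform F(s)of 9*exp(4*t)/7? 9/(7*(s - 4))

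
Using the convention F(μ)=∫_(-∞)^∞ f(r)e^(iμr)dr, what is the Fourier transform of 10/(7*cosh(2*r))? 5*pi/(7*cosh(pi*μ/4))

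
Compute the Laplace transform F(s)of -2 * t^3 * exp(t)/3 -4/(s - 1)^4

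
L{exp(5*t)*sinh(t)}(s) 1/((s - 5)^2 - 1)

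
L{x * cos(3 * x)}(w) (w^2-9)/(w^2 + 9)^2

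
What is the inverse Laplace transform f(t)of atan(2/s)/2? sin(2 * t)/(2 * t)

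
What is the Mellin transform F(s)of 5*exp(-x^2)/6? 5*gamma(s/2)/12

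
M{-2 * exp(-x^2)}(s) -gamma(s/2)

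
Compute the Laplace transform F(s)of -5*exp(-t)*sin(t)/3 -5/(3*(s + 1)^2 + 3)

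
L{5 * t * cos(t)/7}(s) 5 * (s^2 - 1)/(7 * (s^2 + 1)^2)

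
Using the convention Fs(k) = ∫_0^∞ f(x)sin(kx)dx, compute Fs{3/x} 3*pi/2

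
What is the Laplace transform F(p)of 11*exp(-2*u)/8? 11/(8*(p + 2))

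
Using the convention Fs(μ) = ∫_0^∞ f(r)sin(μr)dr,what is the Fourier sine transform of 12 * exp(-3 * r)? 12 * μ/(μ^2 + 9)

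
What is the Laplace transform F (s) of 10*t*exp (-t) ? 10/ (s + 1) ^2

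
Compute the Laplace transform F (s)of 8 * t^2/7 16/ (7 * s^3)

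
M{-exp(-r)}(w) -gamma(w)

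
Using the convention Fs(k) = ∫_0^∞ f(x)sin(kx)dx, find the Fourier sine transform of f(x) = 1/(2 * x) pi/4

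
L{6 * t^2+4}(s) 12/s^3+4/s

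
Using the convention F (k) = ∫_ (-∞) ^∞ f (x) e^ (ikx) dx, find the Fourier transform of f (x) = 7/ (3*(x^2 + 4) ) 7*pi*exp (-2*Abs (k) ) /6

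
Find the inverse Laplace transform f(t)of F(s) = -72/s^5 -3*t^4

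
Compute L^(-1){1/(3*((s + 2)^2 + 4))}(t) exp(-2*t)*sin(2*t)/6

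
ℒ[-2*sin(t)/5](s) -2/(5*s^2 + 5)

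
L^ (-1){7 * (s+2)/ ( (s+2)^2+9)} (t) 7 * exp (-2 * t) * cos (3 * t)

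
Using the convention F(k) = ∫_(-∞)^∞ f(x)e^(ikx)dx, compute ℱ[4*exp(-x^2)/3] 4*sqrt(pi)*exp(-k^2/4)/3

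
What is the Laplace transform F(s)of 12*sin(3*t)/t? 12*atan(3/s)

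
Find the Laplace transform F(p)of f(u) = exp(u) 1/(p - 1)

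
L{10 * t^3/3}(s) 20/s^4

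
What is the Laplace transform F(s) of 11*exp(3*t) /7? 11/(7*(s - 3) ) 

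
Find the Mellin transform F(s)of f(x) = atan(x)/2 -pi*sec(pi*s/2)/(4*s)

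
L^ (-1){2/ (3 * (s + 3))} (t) 2 * exp (-3 * t)/3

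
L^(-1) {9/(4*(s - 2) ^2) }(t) 9*t*exp(2*t) /4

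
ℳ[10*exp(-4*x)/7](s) 10*gamma(s)/(7*2^(2*s))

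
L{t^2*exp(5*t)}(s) 2/(s - 5)^3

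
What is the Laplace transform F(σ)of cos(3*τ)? σ/(σ^2 + 9)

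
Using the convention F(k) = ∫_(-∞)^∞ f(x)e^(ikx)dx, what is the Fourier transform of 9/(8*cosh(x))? 9*pi/(8*cosh(pi*k/2))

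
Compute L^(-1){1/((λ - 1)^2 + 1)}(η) exp(η)*sin(η)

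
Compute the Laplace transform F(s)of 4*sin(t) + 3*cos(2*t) 4/(s^2 + 1) + 3*s/(s^2 + 4)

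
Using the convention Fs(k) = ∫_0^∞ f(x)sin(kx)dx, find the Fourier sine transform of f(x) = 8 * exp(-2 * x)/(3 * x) 8 * atan(k/2)/3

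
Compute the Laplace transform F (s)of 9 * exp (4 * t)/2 9/ (2 * (s - 4))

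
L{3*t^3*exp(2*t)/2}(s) 9/(s - 2)^4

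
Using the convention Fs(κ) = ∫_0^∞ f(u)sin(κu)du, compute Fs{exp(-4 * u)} κ/(κ^2 + 16)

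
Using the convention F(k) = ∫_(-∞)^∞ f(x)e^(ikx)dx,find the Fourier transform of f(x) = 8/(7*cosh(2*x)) 4*pi/(7*cosh(pi*k/4))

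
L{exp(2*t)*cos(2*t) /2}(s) (s - 2) /(2*((s - 2) ^2 + 4) ) 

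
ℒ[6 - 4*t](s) 6/s - 4/s^2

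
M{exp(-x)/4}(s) gamma(s)/4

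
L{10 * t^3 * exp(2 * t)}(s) 60/(s - 2)^4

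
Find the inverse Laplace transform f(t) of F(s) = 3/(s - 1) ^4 t^3 * exp(t) /2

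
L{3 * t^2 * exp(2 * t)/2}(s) 3/(s - 2)^3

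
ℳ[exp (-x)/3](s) gamma (s)/3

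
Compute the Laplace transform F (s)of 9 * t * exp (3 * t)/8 9/ (8 * (s - 3)^2)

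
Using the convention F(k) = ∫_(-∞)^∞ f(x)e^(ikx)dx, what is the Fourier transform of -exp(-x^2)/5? -sqrt(pi) * exp(-k^2/4)/5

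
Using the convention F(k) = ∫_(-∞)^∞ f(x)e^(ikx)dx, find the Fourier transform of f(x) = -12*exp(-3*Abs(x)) -72/(k^2+9)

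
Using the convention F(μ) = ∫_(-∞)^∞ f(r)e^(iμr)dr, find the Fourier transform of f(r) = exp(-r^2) sqrt(pi) * exp(-μ^2/4)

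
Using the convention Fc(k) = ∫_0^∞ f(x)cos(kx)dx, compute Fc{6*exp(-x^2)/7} 3*sqrt(pi)*exp(-k^2/4)/7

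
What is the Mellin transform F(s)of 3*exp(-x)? 3*gamma(s)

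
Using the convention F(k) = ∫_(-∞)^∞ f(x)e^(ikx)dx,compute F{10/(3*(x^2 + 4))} 5*pi*exp(-2*Abs(k))/3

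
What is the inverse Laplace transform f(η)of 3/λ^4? η^3/2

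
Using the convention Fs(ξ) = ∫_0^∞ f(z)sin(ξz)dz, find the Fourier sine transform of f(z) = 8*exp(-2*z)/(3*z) 8*atan(ξ/2)/3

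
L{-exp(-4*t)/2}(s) -1/(2*s + 8)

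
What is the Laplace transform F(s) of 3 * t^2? 6/s^3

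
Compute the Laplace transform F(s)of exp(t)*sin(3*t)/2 3/(2*((s - 1)^2 + 9))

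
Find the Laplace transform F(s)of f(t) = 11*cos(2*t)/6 11*s/(6*(s^2 + 4))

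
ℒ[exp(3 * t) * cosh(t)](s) (s - 3)/((s - 3)^2 - 1)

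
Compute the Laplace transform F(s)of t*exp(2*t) (s - 2)^(-2)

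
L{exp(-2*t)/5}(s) 1/(5*(s + 2))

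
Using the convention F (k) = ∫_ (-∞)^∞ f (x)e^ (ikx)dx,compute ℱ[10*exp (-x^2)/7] 10*sqrt (pi)*exp (-k^2/4)/7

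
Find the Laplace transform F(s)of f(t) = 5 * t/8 5/(8 * s^2)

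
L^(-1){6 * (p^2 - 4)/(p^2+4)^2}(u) 6 * u * cos(2 * u)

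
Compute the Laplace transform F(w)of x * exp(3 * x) (w - 3)^(-2)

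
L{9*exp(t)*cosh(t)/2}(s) 9*(s - 1)/(2*s*(s - 2))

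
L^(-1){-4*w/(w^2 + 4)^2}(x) -x*sin(2*x)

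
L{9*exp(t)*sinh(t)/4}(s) 9/(4*s*(s - 2))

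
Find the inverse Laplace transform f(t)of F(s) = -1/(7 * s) -1/7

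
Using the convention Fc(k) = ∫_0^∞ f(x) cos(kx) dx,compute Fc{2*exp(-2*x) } 4/(k^2 + 4) 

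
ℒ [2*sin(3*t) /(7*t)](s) 2*atan(3/s) /7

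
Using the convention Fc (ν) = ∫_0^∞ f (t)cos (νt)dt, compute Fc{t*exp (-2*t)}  (4 - ν^2)/ (ν^2 + 4)^2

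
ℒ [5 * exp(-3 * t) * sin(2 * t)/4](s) 5/(2 * ((s + 3)^2 + 4))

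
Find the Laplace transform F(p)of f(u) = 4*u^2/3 8/(3*p^3)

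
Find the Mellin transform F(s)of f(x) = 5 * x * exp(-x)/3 5 * gamma(s + 1)/3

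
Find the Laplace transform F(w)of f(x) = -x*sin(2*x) -4*w/(w^2 + 4)^2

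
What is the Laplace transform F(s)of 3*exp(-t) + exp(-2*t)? 3/(s + 1) + 1/(s + 2)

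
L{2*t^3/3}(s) 4/s^4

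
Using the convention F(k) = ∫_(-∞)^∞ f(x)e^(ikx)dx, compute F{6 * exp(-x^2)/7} 6 * sqrt(pi) * exp(-k^2/4)/7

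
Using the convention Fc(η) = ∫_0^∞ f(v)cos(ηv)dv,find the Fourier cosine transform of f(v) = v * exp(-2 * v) (4 - η^2)/(η^2 + 4)^2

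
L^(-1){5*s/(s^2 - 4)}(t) 5*cosh(2*t)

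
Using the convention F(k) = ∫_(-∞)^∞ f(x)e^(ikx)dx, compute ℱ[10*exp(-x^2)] 10*sqrt(pi)*exp(-k^2/4)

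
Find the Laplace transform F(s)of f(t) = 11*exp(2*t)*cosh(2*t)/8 11*(s - 2)/(8*s*(s - 4))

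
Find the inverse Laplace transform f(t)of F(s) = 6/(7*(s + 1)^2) 6*t*exp(-t)/7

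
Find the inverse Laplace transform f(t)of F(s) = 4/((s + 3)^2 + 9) 4*exp(-3*t)*sin(3*t)/3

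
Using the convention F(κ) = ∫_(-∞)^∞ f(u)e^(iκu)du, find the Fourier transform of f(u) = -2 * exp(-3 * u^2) -2 * sqrt(3) * sqrt(pi) * exp(-κ^2/12)/3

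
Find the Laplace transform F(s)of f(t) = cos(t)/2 s/(2 * (s^2+1))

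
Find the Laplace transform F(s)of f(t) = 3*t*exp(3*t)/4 3/(4*(s - 3)^2)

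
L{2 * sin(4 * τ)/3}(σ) 8/(3 * (σ^2 + 16))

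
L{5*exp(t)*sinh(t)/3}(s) 5/(3*s*(s - 2))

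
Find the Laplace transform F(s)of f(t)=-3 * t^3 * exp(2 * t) -18/(s - 2)^4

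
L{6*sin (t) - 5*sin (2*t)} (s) 6/ (s^2 + 1) - 10/ (s^2 + 4)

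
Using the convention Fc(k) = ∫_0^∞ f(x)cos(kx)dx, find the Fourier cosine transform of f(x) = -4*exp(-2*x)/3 -8/(3*k^2+12)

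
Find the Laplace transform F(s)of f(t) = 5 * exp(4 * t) 5/(s - 4)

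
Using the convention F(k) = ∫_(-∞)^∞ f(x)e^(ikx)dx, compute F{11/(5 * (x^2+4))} 11 * pi * exp(-2 * Abs(k))/10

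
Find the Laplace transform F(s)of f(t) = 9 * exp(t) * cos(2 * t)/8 9 * (s - 1)/(8 * ((s - 1)^2 + 4))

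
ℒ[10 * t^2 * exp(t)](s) 20/(s - 1)^3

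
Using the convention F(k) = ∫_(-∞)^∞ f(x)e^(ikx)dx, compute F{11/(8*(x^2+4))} 11*pi*exp(-2*Abs(k))/16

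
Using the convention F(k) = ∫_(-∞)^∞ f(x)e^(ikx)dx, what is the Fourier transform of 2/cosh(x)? 2*pi/cosh(pi*k/2)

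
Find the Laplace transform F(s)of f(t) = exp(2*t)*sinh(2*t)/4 1/(2*s*(s - 4))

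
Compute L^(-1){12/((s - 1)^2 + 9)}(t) 4*exp(t)*sin(3*t)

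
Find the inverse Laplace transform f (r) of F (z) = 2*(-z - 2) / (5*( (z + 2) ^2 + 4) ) -2*exp (-2*r)*cos (2*r) /5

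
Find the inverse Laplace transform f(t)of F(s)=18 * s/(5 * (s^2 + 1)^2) 9 * t * sin(t)/5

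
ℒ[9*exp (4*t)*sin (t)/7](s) 9/ (7*( (s - 4)^2+1))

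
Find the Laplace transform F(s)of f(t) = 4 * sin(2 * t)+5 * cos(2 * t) 5 * s/(s^2+4)+8/(s^2+4)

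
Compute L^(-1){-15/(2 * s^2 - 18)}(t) -5 * sinh(3 * t)/2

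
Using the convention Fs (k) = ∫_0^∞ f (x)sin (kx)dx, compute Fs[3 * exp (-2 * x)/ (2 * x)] 3 * atan (k/2)/2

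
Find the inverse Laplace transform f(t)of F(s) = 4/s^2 4 * t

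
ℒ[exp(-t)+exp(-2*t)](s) 1/(s+1)+1/(s+2) 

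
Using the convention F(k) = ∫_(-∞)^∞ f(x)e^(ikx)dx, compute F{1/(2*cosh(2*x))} pi/(4*cosh(pi*k/4))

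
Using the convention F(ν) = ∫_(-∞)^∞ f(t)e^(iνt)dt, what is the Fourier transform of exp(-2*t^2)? sqrt(2)*sqrt(pi)*exp(-ν^2/8)/2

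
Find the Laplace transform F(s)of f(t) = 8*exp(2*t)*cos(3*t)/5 8*(s - 2)/(5*((s - 2)^2 + 9))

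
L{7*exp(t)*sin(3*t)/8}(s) 21/(8*((s - 1)^2 + 9))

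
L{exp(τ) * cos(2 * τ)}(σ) (σ - 1)/((σ - 1)^2 + 4)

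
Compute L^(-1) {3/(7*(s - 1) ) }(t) 3*exp(t) /7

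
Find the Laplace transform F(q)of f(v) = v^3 6/q^4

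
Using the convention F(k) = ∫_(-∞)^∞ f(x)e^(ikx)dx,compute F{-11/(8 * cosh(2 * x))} -11 * pi/(16 * cosh(pi * k/4))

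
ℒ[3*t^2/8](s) 3/(4*s^3) 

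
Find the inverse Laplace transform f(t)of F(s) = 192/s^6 8*t^5/5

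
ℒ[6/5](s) 6/(5 * s)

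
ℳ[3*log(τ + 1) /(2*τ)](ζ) -3*pi*csc(pi*ζ) /(2*ζ - 2) 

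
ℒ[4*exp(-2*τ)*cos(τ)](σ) 4*(σ + 2)/((σ + 2)^2 + 1)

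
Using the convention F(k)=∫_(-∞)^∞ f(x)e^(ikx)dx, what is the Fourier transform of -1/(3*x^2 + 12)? -pi*exp(-2*Abs(k))/6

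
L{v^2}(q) 2/q^3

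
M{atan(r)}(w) -pi * sec(pi * w/2)/(2 * w)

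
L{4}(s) 4/s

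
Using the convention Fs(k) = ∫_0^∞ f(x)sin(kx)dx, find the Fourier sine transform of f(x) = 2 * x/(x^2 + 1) pi * exp(-k)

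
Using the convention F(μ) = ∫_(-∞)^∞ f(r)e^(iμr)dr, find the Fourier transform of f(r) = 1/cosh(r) pi/cosh(pi * μ/2)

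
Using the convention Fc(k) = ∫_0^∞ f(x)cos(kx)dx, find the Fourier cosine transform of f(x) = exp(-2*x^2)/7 sqrt(2)*sqrt(pi)*exp(-k^2/8)/28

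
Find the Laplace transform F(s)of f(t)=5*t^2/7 10/(7*s^3)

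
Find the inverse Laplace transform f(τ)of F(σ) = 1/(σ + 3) exp(-3*τ)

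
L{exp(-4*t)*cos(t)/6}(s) (s + 4)/(6*((s + 4)^2 + 1))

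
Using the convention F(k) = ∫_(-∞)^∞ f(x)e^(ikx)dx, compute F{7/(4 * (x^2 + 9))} 7 * pi * exp(-3 * Abs(k))/12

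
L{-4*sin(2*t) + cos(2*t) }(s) s/(s^2 + 4) - 8/(s^2 + 4) 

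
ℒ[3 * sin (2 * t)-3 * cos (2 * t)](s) 6/ (s^2+4)-3 * s/ (s^2+4)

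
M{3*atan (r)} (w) -3*pi*sec (pi*w/2)/ (2*w)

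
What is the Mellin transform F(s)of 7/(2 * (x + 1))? 7 * pi * csc(pi * s)/2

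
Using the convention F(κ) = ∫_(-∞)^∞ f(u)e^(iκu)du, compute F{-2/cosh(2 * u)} -pi/cosh(pi * κ/4)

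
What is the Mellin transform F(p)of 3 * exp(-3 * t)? 3^(1 - p) * gamma(p)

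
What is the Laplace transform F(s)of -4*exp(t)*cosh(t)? 4*(1 - s)/(s*(s - 2))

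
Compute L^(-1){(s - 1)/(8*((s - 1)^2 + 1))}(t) exp(t)*cos(t)/8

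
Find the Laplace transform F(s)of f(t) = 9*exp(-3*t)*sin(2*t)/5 18/(5*((s + 3)^2 + 4))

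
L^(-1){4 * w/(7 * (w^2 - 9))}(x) 4 * cosh(3 * x)/7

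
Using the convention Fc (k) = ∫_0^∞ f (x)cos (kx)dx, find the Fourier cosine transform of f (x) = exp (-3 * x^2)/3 sqrt (3) * sqrt (pi) * exp (-k^2/12)/18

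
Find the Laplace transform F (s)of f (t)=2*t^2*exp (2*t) 4/ (s - 2)^3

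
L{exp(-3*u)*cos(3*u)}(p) (p + 3)/((p + 3)^2 + 9)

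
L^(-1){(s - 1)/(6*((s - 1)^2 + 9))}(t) exp(t)*cos(3*t)/6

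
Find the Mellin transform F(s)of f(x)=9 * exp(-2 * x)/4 9 * gamma(s)/(4 * 2^s)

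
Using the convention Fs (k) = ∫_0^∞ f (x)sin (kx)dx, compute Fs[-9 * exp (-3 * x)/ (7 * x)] -9 * atan (k/3)/7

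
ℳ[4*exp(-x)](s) 4*gamma(s)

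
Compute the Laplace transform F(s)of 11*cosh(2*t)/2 11*s/(2*(s^2 - 4))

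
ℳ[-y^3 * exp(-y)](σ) -gamma(σ + 3)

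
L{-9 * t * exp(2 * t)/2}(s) -9/(2 * (s - 2)^2)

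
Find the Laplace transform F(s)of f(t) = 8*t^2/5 16/(5*s^3)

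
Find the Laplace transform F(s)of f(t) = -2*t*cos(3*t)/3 2*(9 - s^2)/(3*(s^2 + 9)^2)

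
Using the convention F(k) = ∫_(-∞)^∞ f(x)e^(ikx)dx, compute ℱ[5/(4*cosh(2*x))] 5*pi/(8*cosh(pi*k/4))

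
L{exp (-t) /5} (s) 1/ (5 * (s + 1) ) 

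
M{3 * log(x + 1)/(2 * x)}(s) -3 * pi * csc(pi * s)/(2 * s - 2)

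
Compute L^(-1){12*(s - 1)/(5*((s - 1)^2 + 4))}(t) 12*exp(t)*cos(2*t)/5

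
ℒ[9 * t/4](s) 9/(4 * s^2)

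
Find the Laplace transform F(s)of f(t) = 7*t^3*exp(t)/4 21/(2*(s - 1)^4)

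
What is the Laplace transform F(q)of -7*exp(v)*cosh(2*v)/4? 7*(1 - q)/(4*((q - 1)^2 - 4))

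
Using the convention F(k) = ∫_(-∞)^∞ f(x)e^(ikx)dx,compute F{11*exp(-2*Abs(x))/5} 44/(5*(k^2 + 4))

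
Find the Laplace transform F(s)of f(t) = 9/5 9/(5 * s)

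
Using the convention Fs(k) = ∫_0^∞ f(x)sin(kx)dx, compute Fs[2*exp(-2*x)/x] 2*atan(k/2)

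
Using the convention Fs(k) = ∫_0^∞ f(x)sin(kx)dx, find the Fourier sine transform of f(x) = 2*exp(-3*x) 2*k/(k^2 + 9)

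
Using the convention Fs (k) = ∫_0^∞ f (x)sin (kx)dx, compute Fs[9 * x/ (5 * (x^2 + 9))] 9 * pi * exp (-3 * k)/10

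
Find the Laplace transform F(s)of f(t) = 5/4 5/(4 * s)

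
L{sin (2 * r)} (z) 2/ (z^2+4)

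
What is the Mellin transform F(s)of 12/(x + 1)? 12*pi*csc(pi*s)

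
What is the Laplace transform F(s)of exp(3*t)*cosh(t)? (s - 3)/((s - 3)^2 - 1)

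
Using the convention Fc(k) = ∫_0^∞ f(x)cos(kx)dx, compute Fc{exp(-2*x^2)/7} sqrt(2)*sqrt(pi)*exp(-k^2/8)/28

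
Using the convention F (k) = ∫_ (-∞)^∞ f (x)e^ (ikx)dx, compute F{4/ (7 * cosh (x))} 4 * pi/ (7 * cosh (pi * k/2))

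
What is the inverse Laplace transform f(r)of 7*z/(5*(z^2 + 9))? 7*cos(3*r)/5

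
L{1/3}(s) 1/(3*s)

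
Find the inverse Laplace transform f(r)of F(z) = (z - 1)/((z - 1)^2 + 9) exp(r)*cos(3*r)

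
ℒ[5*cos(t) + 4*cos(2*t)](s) 4*s/(s^2 + 4) + 5*s/(s^2 + 1)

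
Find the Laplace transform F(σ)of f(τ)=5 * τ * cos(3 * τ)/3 5 * (σ^2 - 9)/(3 * (σ^2 + 9)^2)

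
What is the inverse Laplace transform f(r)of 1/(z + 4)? exp(-4*r)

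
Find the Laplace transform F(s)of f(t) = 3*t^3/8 9/(4*s^4)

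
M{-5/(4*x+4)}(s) -5*pi*csc(pi*s)/4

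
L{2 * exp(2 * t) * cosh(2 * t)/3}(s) 2 * (s - 2)/(3 * s * (s - 4))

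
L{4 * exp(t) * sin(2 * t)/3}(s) 8/(3 * ((s - 1)^2 + 4))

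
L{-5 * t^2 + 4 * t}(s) 4/s^2-10/s^3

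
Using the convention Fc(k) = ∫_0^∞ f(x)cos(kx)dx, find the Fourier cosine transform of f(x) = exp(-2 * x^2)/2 sqrt(2) * sqrt(pi) * exp(-k^2/8)/8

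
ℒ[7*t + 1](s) 7/s^2 + 1/s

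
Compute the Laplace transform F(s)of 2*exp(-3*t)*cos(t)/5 2*(s+3)/(5*((s+3)^2+1))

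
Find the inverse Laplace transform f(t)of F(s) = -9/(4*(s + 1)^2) -9*t*exp(-t)/4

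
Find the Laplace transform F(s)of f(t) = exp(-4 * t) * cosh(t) (s + 4)/((s + 4)^2 - 1)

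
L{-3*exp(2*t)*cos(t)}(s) 3*(2 - s)/((s - 2)^2 + 1)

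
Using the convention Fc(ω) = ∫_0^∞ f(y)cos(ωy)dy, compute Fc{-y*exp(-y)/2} (ω^2 - 1)/(2*(ω^2 + 1)^2)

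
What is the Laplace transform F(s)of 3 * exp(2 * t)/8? 3/(8 * (s - 2))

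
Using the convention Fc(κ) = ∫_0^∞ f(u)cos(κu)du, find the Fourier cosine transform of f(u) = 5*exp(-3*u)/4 15/(4*(κ^2 + 9))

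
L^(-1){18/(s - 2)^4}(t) 3*t^3*exp(2*t)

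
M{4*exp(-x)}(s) 4*gamma(s)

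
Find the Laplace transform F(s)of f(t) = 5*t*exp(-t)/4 5/(4*(s + 1)^2)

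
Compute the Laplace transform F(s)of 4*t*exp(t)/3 4/(3*(s - 1)^2)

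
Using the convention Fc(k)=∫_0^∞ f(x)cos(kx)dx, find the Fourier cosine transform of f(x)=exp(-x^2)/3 sqrt(pi) * exp(-k^2/4)/6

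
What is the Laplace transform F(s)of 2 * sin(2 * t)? 4/(s^2 + 4)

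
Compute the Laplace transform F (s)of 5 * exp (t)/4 5/ (4 * (s - 1))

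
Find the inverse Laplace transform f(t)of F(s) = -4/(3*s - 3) -4*exp(t)/3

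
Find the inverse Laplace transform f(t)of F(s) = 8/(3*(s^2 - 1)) 8*sinh(t)/3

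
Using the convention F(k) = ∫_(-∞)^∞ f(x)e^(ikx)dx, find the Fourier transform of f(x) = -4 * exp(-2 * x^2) -2 * sqrt(2) * sqrt(pi) * exp(-k^2/8)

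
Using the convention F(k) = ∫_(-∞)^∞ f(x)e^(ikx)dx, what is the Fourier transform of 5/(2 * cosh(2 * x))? 5 * pi/(4 * cosh(pi * k/4))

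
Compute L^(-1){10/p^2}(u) 10 * u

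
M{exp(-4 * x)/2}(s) gamma(s)/(2 * 2^(2 * s))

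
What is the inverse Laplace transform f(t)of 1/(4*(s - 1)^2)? t*exp(t)/4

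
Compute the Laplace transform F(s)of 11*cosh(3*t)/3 11*s/(3*(s^2 - 9))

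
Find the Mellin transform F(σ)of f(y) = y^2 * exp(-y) gamma(σ + 2)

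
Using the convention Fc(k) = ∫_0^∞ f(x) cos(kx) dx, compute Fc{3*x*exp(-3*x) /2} 3*(9 - k^2) /(2*(k^2 + 9) ^2) 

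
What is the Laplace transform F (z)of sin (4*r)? 4/ (z^2 + 16)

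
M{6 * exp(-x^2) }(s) 3 * gamma(s/2) 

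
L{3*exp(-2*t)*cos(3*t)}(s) 3*(s + 2)/((s + 2)^2 + 9)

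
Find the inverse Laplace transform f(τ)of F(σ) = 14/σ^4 7*τ^3/3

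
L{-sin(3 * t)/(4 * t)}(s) -atan(3/s)/4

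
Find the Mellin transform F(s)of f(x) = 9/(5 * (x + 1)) 9 * pi * csc(pi * s)/5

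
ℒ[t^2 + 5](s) 2/s^3 + 5/s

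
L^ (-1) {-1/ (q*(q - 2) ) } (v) -exp (v)*sinh (v) 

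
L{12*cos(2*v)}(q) 12*q/(q^2 + 4)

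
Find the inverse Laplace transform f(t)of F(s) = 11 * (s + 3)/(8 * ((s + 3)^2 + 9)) 11 * exp(-3 * t) * cos(3 * t)/8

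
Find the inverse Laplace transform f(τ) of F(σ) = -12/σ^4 -2*τ^3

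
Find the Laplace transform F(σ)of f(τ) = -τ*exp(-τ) -1/(σ+1)^2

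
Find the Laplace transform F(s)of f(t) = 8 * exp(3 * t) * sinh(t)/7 8/(7 * ((s - 3)^2 - 1))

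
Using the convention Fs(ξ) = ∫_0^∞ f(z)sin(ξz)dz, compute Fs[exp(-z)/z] atan(ξ)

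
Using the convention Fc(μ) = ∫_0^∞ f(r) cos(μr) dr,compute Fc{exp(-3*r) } 3/(μ^2 + 9) 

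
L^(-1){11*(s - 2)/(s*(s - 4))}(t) 11*exp(2*t)*cosh(2*t)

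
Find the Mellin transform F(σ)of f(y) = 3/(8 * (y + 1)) 3 * pi * csc(pi * σ)/8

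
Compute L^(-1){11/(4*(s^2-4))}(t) 11*sinh(2*t)/8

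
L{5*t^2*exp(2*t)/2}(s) 5/(s - 2)^3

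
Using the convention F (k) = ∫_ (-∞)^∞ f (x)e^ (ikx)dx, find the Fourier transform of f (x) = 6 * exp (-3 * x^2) 2 * sqrt (3) * sqrt (pi) * exp (-k^2/12)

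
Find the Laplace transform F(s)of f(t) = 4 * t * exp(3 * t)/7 4/(7 * (s - 3)^2)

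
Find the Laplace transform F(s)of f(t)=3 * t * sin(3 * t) 18 * s/(s^2 + 9)^2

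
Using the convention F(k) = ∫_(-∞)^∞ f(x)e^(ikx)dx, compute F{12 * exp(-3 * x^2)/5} 4 * sqrt(3) * sqrt(pi) * exp(-k^2/12)/5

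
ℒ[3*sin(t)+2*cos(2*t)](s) 2*s/(s^2+4)+3/(s^2+1)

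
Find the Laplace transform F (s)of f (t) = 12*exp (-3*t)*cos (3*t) 12*(s + 3)/ ( (s + 3)^2 + 9)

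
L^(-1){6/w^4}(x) x^3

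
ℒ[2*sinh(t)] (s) 2/(s^2 - 1)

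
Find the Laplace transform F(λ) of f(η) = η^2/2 λ^(-3) 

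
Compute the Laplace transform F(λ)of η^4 24/λ^5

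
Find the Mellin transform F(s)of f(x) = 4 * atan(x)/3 -2 * pi * sec(pi * s/2)/(3 * s)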